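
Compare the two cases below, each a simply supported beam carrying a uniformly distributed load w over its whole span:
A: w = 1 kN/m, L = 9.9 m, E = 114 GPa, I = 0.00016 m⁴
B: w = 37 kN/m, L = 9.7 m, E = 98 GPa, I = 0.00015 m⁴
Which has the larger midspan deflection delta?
Model: a simply supported beam carrying a uniformly distributed load w over its whole span, so delta = (5·w·L^4) / (384·E·I) (SI units).
  A: delta = (5 × 1000 × 9.9^4) / (384 × (1.14 × 10¹¹) × 0.00016) = 0.006857 m = 6.857 mm
  B: delta = (5 × 37000 × 9.7^4) / (384 × (9.8 × 10¹⁰) × 0.00015) = 0.2901 m = 290.1 mm
290.1 mm > 6.857 mm, so B is larger.
Final answer: B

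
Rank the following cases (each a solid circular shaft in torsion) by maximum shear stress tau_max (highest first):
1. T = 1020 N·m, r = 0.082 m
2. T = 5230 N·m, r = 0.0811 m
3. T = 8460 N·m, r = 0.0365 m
Model: a solid circular shaft in torsion, so tau_max = (2·T) / (π·r^3) (SI units).
  Case 1: tau_max = (2 × 1020) / (π × 0.082^3) = 1.178 × 10⁶ Pa = 1.178 MPa
  Case 2: tau_max = (2 × 5230) / (π × 0.0811^3) = 6.242 × 10⁶ Pa = 6.242 MPa
  Case 3: tau_max = (2 × 8460) / (π × 0.0365^3) = 1.108 × 10⁸ Pa = 110.8 MPa
Ordering: 110.8 MPa (case 3) > 6.242 MPa (case 2) > 1.178 MPa (case 1)
Final answer: 3, 2, 1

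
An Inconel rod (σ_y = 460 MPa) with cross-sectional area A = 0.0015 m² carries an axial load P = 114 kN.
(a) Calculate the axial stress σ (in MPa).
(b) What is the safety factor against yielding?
(a) Axial stress σ = P/A. Convert P = 114 kN = 114000 N.
  σ = 114000 / 0.0015 = 7.6 × 10⁷ Pa = 76 MPa
(b) Safety factor SF = σ_y/σ = 460 / 76 = 6.053
Final answer: (a) σ = 76 MPa, (b) SF = 6.053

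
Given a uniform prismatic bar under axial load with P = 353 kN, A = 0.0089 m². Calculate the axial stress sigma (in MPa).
Model: a uniform prismatic bar under axial load, so sigma = P / A.
Convert to SI units:
  P = 353 kN = 353000 N
Substitute:
  sigma = 353000 / 0.0089
  sigma = 3.966 × 10⁷ Pa
Convert: sigma = 3.966 × 10⁷ Pa = 39.66 MPa
Final answer: sigma = 39.66 MPa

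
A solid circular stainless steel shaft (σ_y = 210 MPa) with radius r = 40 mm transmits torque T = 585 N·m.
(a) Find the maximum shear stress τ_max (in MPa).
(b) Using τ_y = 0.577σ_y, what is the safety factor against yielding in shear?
(a) For a solid circular shaft, τ_max = T·r/J with J = π·r^4/2, i.e. τ_max = 2·T / (π·r^3). Convert r = 40 mm = 0.04 m.
  τ_max = (2 × 585) / (π × 0.04^3) = 5.819 × 10⁶ Pa = 5.819 MPa
(b) τ_y = 0.577 × 210 = 121.17 MPa
  SF = τ_y/τ_max = 121.17 / 5.819 = 20.82
Final answer: (a) τ_max = 5.819 MPa, (b) SF = 20.82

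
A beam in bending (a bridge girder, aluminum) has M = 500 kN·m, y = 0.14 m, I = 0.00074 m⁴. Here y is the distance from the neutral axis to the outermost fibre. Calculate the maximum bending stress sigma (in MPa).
Model: a beam in bending, so sigma = (M·y) / I.
Convert to SI units:
  M = 500 kN·m = 500000 N·m
Substitute:
  sigma = (500000 × 0.14) / 0.00074
  sigma = 9.459 × 10⁷ Pa
Convert: sigma = 9.459 × 10⁷ Pa = 94.59 MPa
Final answer: sigma = 94.59 MPa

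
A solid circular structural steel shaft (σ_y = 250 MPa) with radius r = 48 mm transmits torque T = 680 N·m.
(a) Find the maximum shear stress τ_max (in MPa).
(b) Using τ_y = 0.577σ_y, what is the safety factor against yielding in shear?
(a) For a solid circular shaft, τ_max = T·r/J with J = π·r^4/2, i.e. τ_max = 2·T / (π·r^3). Convert r = 48 mm = 0.048 m.
  τ_max = (2 × 680) / (π × 0.048^3) = 3.914 × 10⁶ Pa = 3.914 MPa
(b) τ_y = 0.577 × 250 = 144.25 MPa
  SF = τ_y/τ_max = 144.25 / 3.914 = 36.85
Final answer: (a) τ_max = 3.914 MPa, (b) SF = 36.85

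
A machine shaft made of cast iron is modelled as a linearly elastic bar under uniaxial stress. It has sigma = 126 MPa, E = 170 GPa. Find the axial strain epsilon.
Model: a linearly elastic bar under uniaxial stress, so epsilon = sigma / E.
Convert to SI units:
  sigma = 126 MPa = 1.26 × 10⁸ Pa
  E = 170 GPa = 1.7 × 10¹¹ Pa
Substitute:
  epsilon = (1.26 × 10⁸) / (1.7 × 10¹¹)
  epsilon = 0.0007412
Final answer: epsilon = 0.0007412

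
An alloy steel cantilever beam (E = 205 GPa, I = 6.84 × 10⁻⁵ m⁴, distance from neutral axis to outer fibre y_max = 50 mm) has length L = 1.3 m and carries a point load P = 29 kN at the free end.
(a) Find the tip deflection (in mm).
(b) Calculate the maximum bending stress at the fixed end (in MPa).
(a) Tip deflection of a cantilever with an end point load: δ = P·L^3 / (3·E·I). Convert P = 29 kN = 29000 N, E = 205 GPa = 2.05 × 10¹¹ Pa.
  δ = (29000 × 1.3^3) / (3 × (2.05 × 10¹¹) × (6.84 × 10⁻⁵)) = 0.001515 m = 1.515 mm
(b) Maximum bending moment at the fixed end: M = P·L = 29000 × 1.3 = 37700 N·m. Convert y_max = 50 mm = 0.05 m.
  σ = M·y_max / I = (37700 × 0.05) / (6.84 × 10⁻⁵) = 2.756 × 10⁷ Pa = 27.56 MPa
Final answer: (a) δ = 1.515 mm, (b) σ = 27.56 MPa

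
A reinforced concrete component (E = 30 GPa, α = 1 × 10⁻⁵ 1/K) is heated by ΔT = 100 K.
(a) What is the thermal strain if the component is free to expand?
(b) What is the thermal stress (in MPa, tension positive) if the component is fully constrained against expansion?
(a) Free thermal strain ε_th = α·ΔT = (1 × 10⁻⁵) × 100 = 0.001
(b) Fully constrained, the expansion is suppressed, so σ = -E·α·ΔT. Convert E = 30 GPa = 3 × 10¹⁰ Pa.
  σ = -(3 × 10¹⁰) × (1 × 10⁻⁵) × 100 = -3 × 10⁷ Pa = -30 MPa (compressive)
Final answer: (a) ε_th = 0.001, (b) σ = -30 MPa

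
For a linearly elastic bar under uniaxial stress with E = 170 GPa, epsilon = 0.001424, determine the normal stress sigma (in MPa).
Model: a linearly elastic bar under uniaxial stress, so epsilon = sigma / E.
Solve for sigma: sigma = epsilon·E.
Convert to SI units:
  E = 170 GPa = 1.7 × 10¹¹ Pa
Substitute:
  sigma = 0.001424 × (1.7 × 10¹¹)
  sigma = 2.421 × 10⁸ Pa
Convert: sigma = 2.421 × 10⁸ Pa = 242.1 MPa
Final answer: sigma = 242.1 MPa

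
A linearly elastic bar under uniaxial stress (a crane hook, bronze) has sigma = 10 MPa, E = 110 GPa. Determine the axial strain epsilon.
Model: a linearly elastic bar under uniaxial stress, so epsilon = sigma / E.
Convert to SI units:
  sigma = 10 MPa = 1 × 10⁷ Pa
  E = 110 GPa = 1.1 × 10¹¹ Pa
Substitute:
  epsilon = (1 × 10⁷) / (1.1 × 10¹¹)
  epsilon = 9.091 × 10⁻⁵
Final answer: epsilon = 9.091 × 10⁻⁵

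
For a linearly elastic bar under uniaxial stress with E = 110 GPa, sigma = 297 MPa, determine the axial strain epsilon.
Model: a linearly elastic bar under uniaxial stress, so sigma = E·epsilon.
Solve for epsilon: epsilon = sigma / E.
Convert to SI units:
  E = 110 GPa = 1.1 × 10¹¹ Pa
  sigma = 297 MPa = 2.97 × 10⁸ Pa
Substitute:
  epsilon = (2.97 × 10⁸) / (1.1 × 10¹¹)
  epsilon = 0.0027
Final answer: epsilon = 0.0027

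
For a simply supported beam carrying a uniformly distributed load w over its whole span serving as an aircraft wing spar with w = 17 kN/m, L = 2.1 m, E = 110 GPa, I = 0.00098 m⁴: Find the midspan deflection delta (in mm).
Model: a simply supported beam carrying a uniformly distributed load w over its whole span, so delta = (5·w·L^4) / (384·E·I).
Convert to SI units:
  w = 17 kN/m = 17000 N/m
  E = 110 GPa = 1.1 × 10¹¹ Pa
Substitute:
  delta = (5 × 17000 × 2.1^4) / (384 × (1.1 × 10¹¹) × 0.00098)
  delta = 3.993 × 10⁻⁵ m
Convert: delta = 3.993 × 10⁻⁵ m = 0.03993 mm
Final answer: delta = 0.03993 mm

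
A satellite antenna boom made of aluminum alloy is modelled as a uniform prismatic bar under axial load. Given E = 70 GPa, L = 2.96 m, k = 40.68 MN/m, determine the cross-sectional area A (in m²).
Model: a uniform prismatic bar under axial load, so k = (A·E) / L.
Solve for A: A = (k·L) / E.
Convert to SI units:
  E = 70 GPa = 7 × 10¹⁰ Pa
  k = 40.68 MN/m = 4.068 × 10⁷ N/m
Substitute:
  A = ((4.068 × 10⁷) × 2.96) / (7 × 10¹⁰)
  A = 0.00172 m²
Final answer: A = 0.00172 m²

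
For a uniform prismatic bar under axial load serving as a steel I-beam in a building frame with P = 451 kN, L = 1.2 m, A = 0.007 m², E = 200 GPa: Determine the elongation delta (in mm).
Model: a uniform prismatic bar under axial load, so delta = (P·L) / (A·E).
Convert to SI units:
  P = 451 kN = 451000 N
  E = 200 GPa = 2 × 10¹¹ Pa
Substitute:
  delta = (451000 × 1.2) / (0.007 × (2 × 10¹¹))
  delta = 0.0003866 m
Convert: delta = 0.0003866 m = 0.3866 mm
Final answer: delta = 0.3866 mm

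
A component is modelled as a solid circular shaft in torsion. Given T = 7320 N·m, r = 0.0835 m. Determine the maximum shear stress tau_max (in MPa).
Model: a solid circular shaft in torsion, so tau_max = (2·T) / (π·r^3).
Substitute:
  tau_max = (2 × 7320) / (π × 0.0835^3)
  tau_max = 8.004 × 10⁶ Pa
Convert: tau_max = 8.004 × 10⁶ Pa = 8.004 MPa
Final answer: tau_max = 8.004 MPa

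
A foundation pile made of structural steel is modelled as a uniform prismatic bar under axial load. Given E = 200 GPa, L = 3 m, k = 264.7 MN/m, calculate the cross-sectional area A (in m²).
Model: a uniform prismatic bar under axial load, so k = (A·E) / L.
Solve for A: A = (k·L) / E.
Convert to SI units:
  E = 200 GPa = 2 × 10¹¹ Pa
  k = 264.7 MN/m = 2.647 × 10⁸ N/m
Substitute:
  A = ((2.647 × 10⁸) × 3) / (2 × 10¹¹)
  A = 0.003971 m²
Final answer: A = 0.003971 m²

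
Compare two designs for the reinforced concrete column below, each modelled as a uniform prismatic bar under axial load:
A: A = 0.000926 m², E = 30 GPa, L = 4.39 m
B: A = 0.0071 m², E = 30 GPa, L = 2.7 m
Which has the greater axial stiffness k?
Model: a uniform prismatic bar under axial load, so k = (A·E) / L (SI units).
  A: k = (0.000926 × (3 × 10¹⁰)) / 4.39 = 6.328 × 10⁶ N/m = 6.328 MN/m
  B: k = (0.0071 × (3 × 10¹⁰)) / 2.7 = 7.889 × 10⁷ N/m = 78.89 MN/m
78.89 MN/m > 6.328 MN/m, so B is larger.
Final answer: B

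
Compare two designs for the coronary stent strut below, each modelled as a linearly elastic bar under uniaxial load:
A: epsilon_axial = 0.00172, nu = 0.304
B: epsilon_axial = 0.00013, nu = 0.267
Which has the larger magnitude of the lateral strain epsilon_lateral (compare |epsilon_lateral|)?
Model: a linearly elastic bar under uniaxial load, so epsilon_lateral = -nu·epsilon_axial (SI units).
  A: epsilon_lateral = -(0.304 × 0.00172) = -0.0005229
  B: epsilon_lateral = -(0.267 × 0.00013) = -3.471 × 10⁻⁵
|epsilon_lateral|: A = 0.0005229, B = 3.471 × 10⁻⁵, so A is larger in magnitude.
Final answer: A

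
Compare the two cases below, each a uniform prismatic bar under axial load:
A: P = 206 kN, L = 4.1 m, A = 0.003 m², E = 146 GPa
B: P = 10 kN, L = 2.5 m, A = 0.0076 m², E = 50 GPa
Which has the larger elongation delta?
Model: a uniform prismatic bar under axial load, so delta = (P·L) / (A·E) (SI units).
  A: delta = (206000 × 4.1) / (0.003 × (1.46 × 10¹¹)) = 0.001928 m = 1.928 mm
  B: delta = (10000 × 2.5) / (0.0076 × (5 × 10¹⁰)) = 6.579 × 10⁻⁵ m = 0.06579 mm
1.928 mm > 0.06579 mm, so A is larger.
Final answer: A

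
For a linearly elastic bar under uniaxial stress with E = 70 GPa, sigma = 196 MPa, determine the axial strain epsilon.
Model: a linearly elastic bar under uniaxial stress, so sigma = E·epsilon.
Solve for epsilon: epsilon = sigma / E.
Convert to SI units:
  E = 70 GPa = 7 × 10¹⁰ Pa
  sigma = 196 MPa = 1.96 × 10⁸ Pa
Substitute:
  epsilon = (1.96 × 10⁸) / (7 × 10¹⁰)
  epsilon = 0.0028
Final answer: epsilon = 0.0028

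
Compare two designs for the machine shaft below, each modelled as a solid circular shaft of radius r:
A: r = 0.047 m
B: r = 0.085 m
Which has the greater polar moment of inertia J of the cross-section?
Model: a solid circular shaft of radius r, so J = (π·r^4) / 2 (SI units).
  A: J = (π × 0.047^4) / 2 = 7.665 × 10⁻⁶ m⁴
  B: J = (π × 0.085^4) / 2 = 8.2 × 10⁻⁵ m⁴
8.2 × 10⁻⁵ m⁴ > 7.665 × 10⁻⁶ m⁴, so B is larger.
Final answer: B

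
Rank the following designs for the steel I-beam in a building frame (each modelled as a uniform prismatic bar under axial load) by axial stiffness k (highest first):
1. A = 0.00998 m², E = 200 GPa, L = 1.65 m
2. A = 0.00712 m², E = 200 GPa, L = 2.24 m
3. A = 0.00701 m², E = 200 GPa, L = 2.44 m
Model: a uniform prismatic bar under axial load, so k = (A·E) / L (SI units).
  Case 1: k = (0.00998 × (2 × 10¹¹)) / 1.65 = 1.21 × 10⁹ N/m = 1210 MN/m
  Case 2: k = (0.00712 × (2 × 10¹¹)) / 2.24 = 6.357 × 10⁸ N/m = 635.7 MN/m
  Case 3: k = (0.00701 × (2 × 10¹¹)) / 2.44 = 5.746 × 10⁸ N/m = 574.6 MN/m
Ordering: 1210 MN/m (case 1) > 635.7 MN/m (case 2) > 574.6 MN/m (case 3)
Final answer: 1, 2, 3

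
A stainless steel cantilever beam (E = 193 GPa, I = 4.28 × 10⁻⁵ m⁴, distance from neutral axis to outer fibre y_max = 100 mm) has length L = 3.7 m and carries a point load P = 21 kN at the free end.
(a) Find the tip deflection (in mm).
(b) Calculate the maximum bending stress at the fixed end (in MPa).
(a) Tip deflection of a cantilever with an end point load: δ = P·L^3 / (3·E·I). Convert P = 21 kN = 21000 N, E = 193 GPa = 1.93 × 10¹¹ Pa.
  δ = (21000 × 3.7^3) / (3 × (1.93 × 10¹¹) × (4.28 × 10⁻⁵)) = 0.04292 m = 42.92 mm
(b) Maximum bending moment at the fixed end: M = P·L = 21000 × 3.7 = 77700 N·m. Convert y_max = 100 mm = 0.1 m.
  σ = M·y_max / I = (77700 × 0.1) / (4.28 × 10⁻⁵) = 1.815 × 10⁸ Pa = 181.5 MPa
Final answer: (a) δ = 42.92 mm, (b) σ = 181.5 MPa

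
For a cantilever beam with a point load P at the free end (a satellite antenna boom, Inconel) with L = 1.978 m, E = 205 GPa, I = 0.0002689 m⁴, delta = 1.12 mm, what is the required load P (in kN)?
Model: a cantilever beam with a point load P at the free end, so delta = (P·L^3) / (3·E·I).
Solve for P: P = (3·delta·E·I) / L^3.
Convert to SI units:
  E = 205 GPa = 2.05 × 10¹¹ Pa
  delta = 1.12 mm = 0.00112 m
Substitute:
  P = (3 × 0.00112 × (2.05 × 10¹¹) × 0.0002689) / 1.978^3
  P = 23930 N
Convert: P = 23930 N = 23.93 kN
Final answer: P = 23.93 kN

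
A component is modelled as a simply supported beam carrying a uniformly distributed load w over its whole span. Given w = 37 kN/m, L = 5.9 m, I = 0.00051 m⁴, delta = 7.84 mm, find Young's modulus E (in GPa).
Model: a simply supported beam carrying a uniformly distributed load w over its whole span, so delta = (5·w·L^4) / (384·E·I).
Solve for E: E = (5·w·L^4) / (384·delta·I).
Convert to SI units:
  w = 37 kN/m = 37000 N/m
  delta = 7.84 mm = 0.00784 m
Substitute:
  E = (5 × 37000 × 5.9^4) / (384 × 0.00784 × 0.00051)
  E = 1.46 × 10¹¹ Pa
Convert: E = 1.46 × 10¹¹ Pa = 146 GPa
Final answer: E = 146 GPa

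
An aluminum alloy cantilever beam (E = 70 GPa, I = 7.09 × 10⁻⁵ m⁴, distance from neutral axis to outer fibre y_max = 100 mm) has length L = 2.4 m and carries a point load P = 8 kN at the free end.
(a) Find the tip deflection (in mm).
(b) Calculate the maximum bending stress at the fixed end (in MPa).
(a) Tip deflection of a cantilever with an end point load: δ = P·L^3 / (3·E·I). Convert P = 8 kN = 8000 N, E = 70 GPa = 7 × 10¹⁰ Pa.
  δ = (8000 × 2.4^3) / (3 × (7 × 10¹⁰) × (7.09 × 10⁻⁵)) = 0.007428 m = 7.428 mm
(b) Maximum bending moment at the fixed end: M = P·L = 8000 × 2.4 = 19200 N·m. Convert y_max = 100 mm = 0.1 m.
  σ = M·y_max / I = (19200 × 0.1) / (7.09 × 10⁻⁵) = 2.708 × 10⁷ Pa = 27.08 MPa
Final answer: (a) δ = 7.428 mm, (b) σ = 27.08 MPa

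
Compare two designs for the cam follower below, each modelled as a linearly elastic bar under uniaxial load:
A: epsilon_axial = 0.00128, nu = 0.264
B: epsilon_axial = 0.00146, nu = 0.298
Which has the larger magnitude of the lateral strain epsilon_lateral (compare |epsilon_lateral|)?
Model: a linearly elastic bar under uniaxial load, so epsilon_lateral = -nu·epsilon_axial (SI units).
  A: epsilon_lateral = -(0.264 × 0.00128) = -0.0003379
  B: epsilon_lateral = -(0.298 × 0.00146) = -0.0004351
|epsilon_lateral|: A = 0.0003379, B = 0.0004351, so B is larger in magnitude.
Final answer: B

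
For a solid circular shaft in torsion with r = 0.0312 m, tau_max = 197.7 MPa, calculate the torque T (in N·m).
Model: a solid circular shaft in torsion, so tau_max = (2·T) / (π·r^3).
Solve for T: T = (π·tau_max·r^3) / 2.
Convert to SI units:
  tau_max = 197.7 MPa = 1.977 × 10⁸ Pa
Substitute:
  T = (π × (1.977 × 10⁸) × 0.0312^3) / 2
  T = 9432 N·m
Final answer: T = 9432 N·m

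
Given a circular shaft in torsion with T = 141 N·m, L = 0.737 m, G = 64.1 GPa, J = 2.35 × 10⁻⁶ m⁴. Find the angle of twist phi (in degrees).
Model: a circular shaft in torsion, so phi = (T·L) / (G·J).
Convert to SI units:
  G = 64.1 GPa = 6.41 × 10¹⁰ Pa
Substitute:
  phi = (141 × 0.737) / ((6.41 × 10¹⁰) × (2.35 × 10⁻⁶))
  phi = 0.0006899 rad
Convert to degrees: phi = 0.0006899 × 180/π = 0.03953°
Final answer: phi = 0.03953°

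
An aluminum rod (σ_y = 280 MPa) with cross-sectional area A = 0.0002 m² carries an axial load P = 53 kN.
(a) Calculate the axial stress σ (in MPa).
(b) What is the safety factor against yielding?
(a) Axial stress σ = P/A. Convert P = 53 kN = 53000 N.
  σ = 53000 / 0.0002 = 2.65 × 10⁸ Pa = 265 MPa
(b) Safety factor SF = σ_y/σ = 280 / 265 = 1.057
Final answer: (a) σ = 265 MPa, (b) SF = 1.057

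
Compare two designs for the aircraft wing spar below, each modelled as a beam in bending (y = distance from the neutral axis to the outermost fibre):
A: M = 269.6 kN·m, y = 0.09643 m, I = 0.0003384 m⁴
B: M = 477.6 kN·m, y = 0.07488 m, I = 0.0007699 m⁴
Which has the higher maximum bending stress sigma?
Model: a beam in bending (y = distance from the neutral axis to the outermost fibre), so sigma = (M·y) / I (SI units).
  A: sigma = (269600 × 0.09643) / 0.0003384 = 7.682 × 10⁷ Pa = 76.82 MPa
  B: sigma = (477600 × 0.07488) / 0.0007699 = 4.645 × 10⁷ Pa = 46.45 MPa
76.82 MPa > 46.45 MPa, so A is larger.
Final answer: A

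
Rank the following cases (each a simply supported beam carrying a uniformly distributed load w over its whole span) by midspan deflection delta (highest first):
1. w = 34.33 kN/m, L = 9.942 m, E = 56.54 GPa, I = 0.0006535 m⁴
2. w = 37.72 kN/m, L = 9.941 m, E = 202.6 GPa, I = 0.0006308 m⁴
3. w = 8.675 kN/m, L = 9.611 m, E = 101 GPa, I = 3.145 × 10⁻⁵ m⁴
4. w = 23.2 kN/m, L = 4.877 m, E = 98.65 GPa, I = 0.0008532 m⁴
Model: a simply supported beam carrying a uniformly distributed load w over its whole span, so delta = (5·w·L^4) / (384·E·I) (SI units).
  Case 1: delta = (5 × 34330 × 9.942^4) / (384 × (5.654 × 10¹⁰) × 0.0006535) = 0.1182 m = 118.2 mm
  Case 2: delta = (5 × 37720 × 9.941^4) / (384 × (2.026 × 10¹¹) × 0.0006308) = 0.03753 m = 37.53 mm
  Case 3: delta = (5 × 8675 × 9.611^4) / (384 × (1.01 × 10¹¹) × (3.145 × 10⁻⁵)) = 0.3034 m = 303.4 mm
  Case 4: delta = (5 × 23200 × 4.877^4) / (384 × (9.865 × 10¹⁰) × 0.0008532) = 0.00203 m = 2.03 mm
Ordering: 303.4 mm (case 3) > 118.2 mm (case 1) > 37.53 mm (case 2) > 2.03 mm (case 4)
Final answer: 3, 1, 2, 4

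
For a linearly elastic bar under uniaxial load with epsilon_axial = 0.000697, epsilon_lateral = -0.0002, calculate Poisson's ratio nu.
Model: a linearly elastic bar under uniaxial load, so epsilon_lateral = -nu·epsilon_axial.
Solve for nu: nu = -epsilon_lateral / epsilon_axial.
Substitute:
  nu = -(-0.0002) / 0.000697
  nu = 0.2869
Final answer: nu = 0.2869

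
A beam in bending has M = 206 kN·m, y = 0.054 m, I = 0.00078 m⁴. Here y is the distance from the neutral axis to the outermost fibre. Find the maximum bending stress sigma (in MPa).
Model: a beam in bending, so sigma = (M·y) / I.
Convert to SI units:
  M = 206 kN·m = 206000 N·m
Substitute:
  sigma = (206000 × 0.054) / 0.00078
  sigma = 1.426 × 10⁷ Pa
Convert: sigma = 1.426 × 10⁷ Pa = 14.26 MPa
Final answer: sigma = 14.26 MPa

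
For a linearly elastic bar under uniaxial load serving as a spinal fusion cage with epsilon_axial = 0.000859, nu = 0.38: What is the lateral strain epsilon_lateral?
Model: a linearly elastic bar under uniaxial load, so epsilon_lateral = -nu·epsilon_axial.
Substitute:
  epsilon_lateral = -(0.38 × 0.000859)
  epsilon_lateral = -0.0003264
Final answer: epsilon_lateral = -0.0003264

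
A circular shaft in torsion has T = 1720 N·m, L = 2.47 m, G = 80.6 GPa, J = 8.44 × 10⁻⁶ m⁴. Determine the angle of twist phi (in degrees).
Model: a circular shaft in torsion, so phi = (T·L) / (G·J).
Convert to SI units:
  G = 80.6 GPa = 8.06 × 10¹⁰ Pa
Substitute:
  phi = (1720 × 2.47) / ((8.06 × 10¹⁰) × (8.44 × 10⁻⁶))
  phi = 0.006245 rad
Convert to degrees: phi = 0.006245 × 180/π = 0.3578°
Final answer: phi = 0.3578°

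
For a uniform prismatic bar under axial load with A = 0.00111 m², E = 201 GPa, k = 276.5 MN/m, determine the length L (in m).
Model: a uniform prismatic bar under axial load, so k = (A·E) / L.
Solve for L: L = (A·E) / k.
Convert to SI units:
  E = 201 GPa = 2.01 × 10¹¹ Pa
  k = 276.5 MN/m = 2.765 × 10⁸ N/m
Substitute:
  L = (0.00111 × (2.01 × 10¹¹)) / (2.765 × 10⁸)
  L = 0.8069 m
Final answer: L = 0.8069 m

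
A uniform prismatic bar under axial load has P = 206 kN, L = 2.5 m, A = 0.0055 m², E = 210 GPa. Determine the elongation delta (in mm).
Model: a uniform prismatic bar under axial load, so delta = (P·L) / (A·E).
Convert to SI units:
  P = 206 kN = 206000 N
  E = 210 GPa = 2.1 × 10¹¹ Pa
Substitute:
  delta = (206000 × 2.5) / (0.0055 × (2.1 × 10¹¹))
  delta = 0.0004459 m
Convert: delta = 0.0004459 m = 0.4459 mm
Final answer: delta = 0.4459 mm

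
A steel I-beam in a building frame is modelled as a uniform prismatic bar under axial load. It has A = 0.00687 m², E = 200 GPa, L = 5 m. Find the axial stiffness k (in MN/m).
Model: a uniform prismatic bar under axial load, so k = (A·E) / L.
Convert to SI units:
  E = 200 GPa = 2 × 10¹¹ Pa
Substitute:
  k = (0.00687 × (2 × 10¹¹)) / 5
  k = 2.748 × 10⁸ N/m
Convert: k = 2.748 × 10⁸ N/m = 274.8 MN/m
Final answer: k = 274.8 MN/m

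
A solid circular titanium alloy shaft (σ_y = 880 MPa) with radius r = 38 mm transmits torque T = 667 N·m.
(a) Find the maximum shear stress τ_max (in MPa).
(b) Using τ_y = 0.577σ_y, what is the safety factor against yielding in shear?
(a) For a solid circular shaft, τ_max = T·r/J with J = π·r^4/2, i.e. τ_max = 2·T / (π·r^3). Convert r = 38 mm = 0.038 m.
  τ_max = (2 × 667) / (π × 0.038^3) = 7.738 × 10⁶ Pa = 7.738 MPa
(b) τ_y = 0.577 × 880 = 507.76 MPa
  SF = τ_y/τ_max = 507.76 / 7.738 = 65.62
Final answer: (a) τ_max = 7.738 MPa, (b) SF = 65.62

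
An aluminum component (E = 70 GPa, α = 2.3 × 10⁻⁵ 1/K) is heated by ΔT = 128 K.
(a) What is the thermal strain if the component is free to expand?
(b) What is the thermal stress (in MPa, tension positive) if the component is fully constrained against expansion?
(a) Free thermal strain ε_th = α·ΔT = (2.3 × 10⁻⁵) × 128 = 0.002944
(b) Fully constrained, the expansion is suppressed, so σ = -E·α·ΔT. Convert E = 70 GPa = 7 × 10¹⁰ Pa.
  σ = -(7 × 10¹⁰) × (2.3 × 10⁻⁵) × 128 = -2.061 × 10⁸ Pa = -206.1 MPa (compressive)
Final answer: (a) ε_th = 0.002944, (b) σ = -206.1 MPa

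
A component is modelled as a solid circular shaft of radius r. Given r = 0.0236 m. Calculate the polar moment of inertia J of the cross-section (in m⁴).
Model: a solid circular shaft of radius r, so J = (π·r^4) / 2.
Substitute:
  J = (π × 0.0236^4) / 2
  J = 4.873 × 10⁻⁷ m⁴
Final answer: J = 4.873 × 10⁻⁷ m⁴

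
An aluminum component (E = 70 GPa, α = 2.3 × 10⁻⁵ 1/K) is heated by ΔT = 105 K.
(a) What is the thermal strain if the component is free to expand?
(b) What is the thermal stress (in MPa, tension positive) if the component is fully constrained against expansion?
(a) Free thermal strain ε_th = α·ΔT = (2.3 × 10⁻⁵) × 105 = 0.002415
(b) Fully constrained, the expansion is suppressed, so σ = -E·α·ΔT. Convert E = 70 GPa = 7 × 10¹⁰ Pa.
  σ = -(7 × 10¹⁰) × (2.3 × 10⁻⁵) × 105 = -1.69 × 10⁸ Pa = -169 MPa (compressive)
Final answer: (a) ε_th = 0.002415, (b) σ = -169 MPa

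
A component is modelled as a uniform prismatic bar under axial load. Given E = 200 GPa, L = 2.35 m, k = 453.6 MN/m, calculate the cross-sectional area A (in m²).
Model: a uniform prismatic bar under axial load, so k = (A·E) / L.
Solve for A: A = (k·L) / E.
Convert to SI units:
  E = 200 GPa = 2 × 10¹¹ Pa
  k = 453.6 MN/m = 4.536 × 10⁸ N/m
Substitute:
  A = ((4.536 × 10⁸) × 2.35) / (2 × 10¹¹)
  A = 0.00533 m²
Final answer: A = 0.00533 m²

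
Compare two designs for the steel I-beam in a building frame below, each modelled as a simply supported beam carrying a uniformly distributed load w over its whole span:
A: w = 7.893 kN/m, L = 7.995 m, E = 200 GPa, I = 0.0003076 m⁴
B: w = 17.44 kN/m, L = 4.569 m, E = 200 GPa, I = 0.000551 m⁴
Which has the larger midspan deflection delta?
Model: a simply supported beam carrying a uniformly distributed load w over its whole span, so delta = (5·w·L^4) / (384·E·I) (SI units).
  A: delta = (5 × 7893 × 7.995^4) / (384 × (2 × 10¹¹) × 0.0003076) = 0.006826 m = 6.826 mm
  B: delta = (5 × 17440 × 4.569^4) / (384 × (2 × 10¹¹) × 0.000551) = 0.000898 m = 0.898 mm
6.826 mm > 0.898 mm, so A is larger.
Final answer: A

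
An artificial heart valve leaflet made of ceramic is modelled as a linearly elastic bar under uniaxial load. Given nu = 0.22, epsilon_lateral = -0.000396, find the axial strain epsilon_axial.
Model: a linearly elastic bar under uniaxial load, so epsilon_lateral = -nu·epsilon_axial.
Solve for epsilon_axial: epsilon_axial = -epsilon_lateral / nu.
Substitute:
  epsilon_axial = -(-0.000396) / 0.22
  epsilon_axial = 0.0018
Final answer: epsilon_axial = 0.0018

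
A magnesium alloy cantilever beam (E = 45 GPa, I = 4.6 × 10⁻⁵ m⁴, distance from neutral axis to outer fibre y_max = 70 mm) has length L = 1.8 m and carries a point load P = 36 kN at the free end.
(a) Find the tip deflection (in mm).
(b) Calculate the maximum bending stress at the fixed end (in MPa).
(a) Tip deflection of a cantilever with an end point load: δ = P·L^3 / (3·E·I). Convert P = 36 kN = 36000 N, E = 45 GPa = 4.5 × 10¹⁰ Pa.
  δ = (36000 × 1.8^3) / (3 × (4.5 × 10¹⁰) × (4.6 × 10⁻⁵)) = 0.03381 m = 33.81 mm
(b) Maximum bending moment at the fixed end: M = P·L = 36000 × 1.8 = 64800 N·m. Convert y_max = 70 mm = 0.07 m.
  σ = M·y_max / I = (64800 × 0.07) / (4.6 × 10⁻⁵) = 9.861 × 10⁷ Pa = 98.61 MPa
Final answer: (a) δ = 33.81 mm, (b) σ = 98.61 MPa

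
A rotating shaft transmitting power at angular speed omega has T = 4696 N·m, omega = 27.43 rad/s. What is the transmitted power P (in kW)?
Model: a rotating shaft transmitting power at angular speed omega, so P = T·omega.
Substitute:
  P = 4696 × 27.43
  P = 128800 W
Convert: P = 128800 W = 128.8 kW
Final answer: P = 128.8 kW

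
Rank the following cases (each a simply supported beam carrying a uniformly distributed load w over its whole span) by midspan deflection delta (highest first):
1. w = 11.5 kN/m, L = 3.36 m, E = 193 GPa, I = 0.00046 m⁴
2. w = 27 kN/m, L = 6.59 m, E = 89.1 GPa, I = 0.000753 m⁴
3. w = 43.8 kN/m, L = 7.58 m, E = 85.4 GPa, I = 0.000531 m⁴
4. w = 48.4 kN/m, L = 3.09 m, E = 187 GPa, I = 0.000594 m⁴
Model: a simply supported beam carrying a uniformly distributed load w over its whole span, so delta = (5·w·L^4) / (384·E·I) (SI units).
  Case 1: delta = (5 × 11500 × 3.36^4) / (384 × (1.93 × 10¹¹) × 0.00046) = 0.000215 m = 0.215 mm
  Case 2: delta = (5 × 27000 × 6.59^4) / (384 × (8.91 × 10¹⁰) × 0.000753) = 0.009883 m = 9.883 mm
  Case 3: delta = (5 × 43800 × 7.58^4) / (384 × (8.54 × 10¹⁰) × 0.000531) = 0.04152 m = 41.52 mm
  Case 4: delta = (5 × 48400 × 3.09^4) / (384 × (1.87 × 10¹¹) × 0.000594) = 0.0005172 m = 0.5172 mm
Ordering: 41.52 mm (case 3) > 9.883 mm (case 2) > 0.5172 mm (case 4) > 0.215 mm (case 1)
Final answer: 3, 2, 4, 1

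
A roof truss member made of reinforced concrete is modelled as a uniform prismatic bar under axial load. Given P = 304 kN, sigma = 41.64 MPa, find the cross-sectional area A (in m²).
Model: a uniform prismatic bar under axial load, so sigma = P / A.
Solve for A: A = P / sigma.
Convert to SI units:
  P = 304 kN = 304000 N
  sigma = 41.64 MPa = 4.164 × 10⁷ Pa
Substitute:
  A = 304000 / (4.164 × 10⁷)
  A = 0.007301 m²
Final answer: A = 0.007301 m²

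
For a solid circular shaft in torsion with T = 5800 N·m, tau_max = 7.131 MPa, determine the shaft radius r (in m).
Model: a solid circular shaft in torsion, so tau_max = (2·T) / (π·r^3).
Solve for r: r = ((2·T) / (π·tau_max))^(1/3).
Convert to SI units:
  tau_max = 7.131 MPa = 7.131 × 10⁶ Pa
Substitute:
  r = ((2 × 5800) / (π × (7.131 × 10⁶)))^(1/3)
  r = 0.0803 m
Final answer: r = 0.0803 m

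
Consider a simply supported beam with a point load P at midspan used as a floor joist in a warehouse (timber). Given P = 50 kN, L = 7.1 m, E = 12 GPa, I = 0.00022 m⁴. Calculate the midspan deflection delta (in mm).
Model: a simply supported beam with a point load P at midspan, so delta = (P·L^3) / (48·E·I).
Convert to SI units:
  P = 50 kN = 50000 N
  E = 12 GPa = 1.2 × 10¹⁰ Pa
Substitute:
  delta = (50000 × 7.1^3) / (48 × (1.2 × 10¹⁰) × 0.00022)
  delta = 0.1412 m
Convert: delta = 0.1412 m = 141.2 mm
Final answer: delta = 141.2 mm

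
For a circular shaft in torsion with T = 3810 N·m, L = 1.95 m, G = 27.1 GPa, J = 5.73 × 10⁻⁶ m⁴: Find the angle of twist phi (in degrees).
Model: a circular shaft in torsion, so phi = (T·L) / (G·J).
Convert to SI units:
  G = 27.1 GPa = 2.71 × 10¹⁰ Pa
Substitute:
  phi = (3810 × 1.95) / ((2.71 × 10¹⁰) × (5.73 × 10⁻⁶))
  phi = 0.04784 rad
Convert to degrees: phi = 0.04784 × 180/π = 2.741°
Final answer: phi = 2.741°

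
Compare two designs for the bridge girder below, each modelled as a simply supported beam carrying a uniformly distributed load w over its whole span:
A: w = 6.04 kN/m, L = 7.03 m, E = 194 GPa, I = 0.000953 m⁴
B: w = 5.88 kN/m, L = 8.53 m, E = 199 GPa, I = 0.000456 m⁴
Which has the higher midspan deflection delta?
Model: a simply supported beam carrying a uniformly distributed load w over its whole span, so delta = (5·w·L^4) / (384·E·I) (SI units).
  A: delta = (5 × 6040 × 7.03^4) / (384 × (1.94 × 10¹¹) × 0.000953) = 0.001039 m = 1.039 mm
  B: delta = (5 × 5880 × 8.53^4) / (384 × (1.99 × 10¹¹) × 0.000456) = 0.004467 m = 4.467 mm
4.467 mm > 1.039 mm, so B is larger.
Final answer: B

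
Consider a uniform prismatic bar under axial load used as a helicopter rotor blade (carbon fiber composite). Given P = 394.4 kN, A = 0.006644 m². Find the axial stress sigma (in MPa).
Model: a uniform prismatic bar under axial load, so sigma = P / A.
Convert to SI units:
  P = 394.4 kN = 394400 N
Substitute:
  sigma = 394400 / 0.006644
  sigma = 5.936 × 10⁷ Pa
Convert: sigma = 5.936 × 10⁷ Pa = 59.36 MPa
Final answer: sigma = 59.36 MPa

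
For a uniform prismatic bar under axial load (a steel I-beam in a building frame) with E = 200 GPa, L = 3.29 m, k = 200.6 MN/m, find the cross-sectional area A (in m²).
Model: a uniform prismatic bar under axial load, so k = (A·E) / L.
Solve for A: A = (k·L) / E.
Convert to SI units:
  E = 200 GPa = 2 × 10¹¹ Pa
  k = 200.6 MN/m = 2.006 × 10⁸ N/m
Substitute:
  A = ((2.006 × 10⁸) × 3.29) / (2 × 10¹¹)
  A = 0.0033 m²
Final answer: A = 0.0033 m²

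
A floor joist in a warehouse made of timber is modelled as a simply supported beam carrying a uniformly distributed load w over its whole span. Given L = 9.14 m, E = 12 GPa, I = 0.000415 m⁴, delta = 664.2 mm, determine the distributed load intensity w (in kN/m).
Model: a simply supported beam carrying a uniformly distributed load w over its whole span, so delta = (5·w·L^4) / (384·E·I).
Solve for w: w = (384·delta·E·I) / (5·L^4).
Convert to SI units:
  E = 12 GPa = 1.2 × 10¹⁰ Pa
  delta = 664.2 mm = 0.6642 m
Substitute:
  w = (384 × 0.6642 × (1.2 × 10¹⁰) × 0.000415) / (5 × 9.14^4)
  w = 36400 N/m
Convert: w = 36400 N/m = 36.4 kN/m
Final answer: w = 36.4 kN/m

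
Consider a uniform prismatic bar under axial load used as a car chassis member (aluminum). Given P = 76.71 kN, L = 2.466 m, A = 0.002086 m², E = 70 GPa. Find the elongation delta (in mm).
Model: a uniform prismatic bar under axial load, so delta = (P·L) / (A·E).
Convert to SI units:
  P = 76.71 kN = 76710 N
  E = 70 GPa = 7 × 10¹⁰ Pa
Substitute:
  delta = (76710 × 2.466) / (0.002086 × (7 × 10¹⁰))
  delta = 0.001295 m
Convert: delta = 0.001295 m = 1.295 mm
Final answer: delta = 1.295 mm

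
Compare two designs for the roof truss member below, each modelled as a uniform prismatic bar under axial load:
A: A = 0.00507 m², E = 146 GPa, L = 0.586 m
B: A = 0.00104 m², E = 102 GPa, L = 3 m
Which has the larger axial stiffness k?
Model: a uniform prismatic bar under axial load, so k = (A·E) / L (SI units).
  A: k = (0.00507 × (1.46 × 10¹¹)) / 0.586 = 1.263 × 10⁹ N/m = 1263 MN/m
  B: k = (0.00104 × (1.02 × 10¹¹)) / 3 = 3.536 × 10⁷ N/m = 35.36 MN/m
1263 MN/m > 35.36 MN/m, so A is larger.
Final answer: A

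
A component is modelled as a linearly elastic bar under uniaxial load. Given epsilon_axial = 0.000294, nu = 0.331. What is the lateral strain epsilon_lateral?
Model: a linearly elastic bar under uniaxial load, so epsilon_lateral = -nu·epsilon_axial.
Substitute:
  epsilon_lateral = -(0.331 × 0.000294)
  epsilon_lateral = -9.731 × 10⁻⁵
Final answer: epsilon_lateral = -9.731 × 10⁻⁵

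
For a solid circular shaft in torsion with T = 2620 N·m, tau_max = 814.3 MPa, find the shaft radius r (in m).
Model: a solid circular shaft in torsion, so tau_max = (2·T) / (π·r^3).
Solve for r: r = ((2·T) / (π·tau_max))^(1/3).
Convert to SI units:
  tau_max = 814.3 MPa = 8.143 × 10⁸ Pa
Substitute:
  r = ((2 × 2620) / (π × (8.143 × 10⁸)))^(1/3)
  r = 0.0127 m
Final answer: r = 0.0127 m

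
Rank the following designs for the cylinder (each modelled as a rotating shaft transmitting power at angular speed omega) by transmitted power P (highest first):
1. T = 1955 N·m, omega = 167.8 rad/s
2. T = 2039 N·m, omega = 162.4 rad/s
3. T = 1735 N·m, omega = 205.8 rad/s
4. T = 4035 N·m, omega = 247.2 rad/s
Model: a rotating shaft transmitting power at angular speed omega, so P = T·omega (SI units).
  Case 1: P = 1955 × 167.8 = 328000 W = 328 kW
  Case 2: P = 2039 × 162.4 = 331100 W = 331.1 kW
  Case 3: P = 1735 × 205.8 = 357100 W = 357.1 kW
  Case 4: P = 4035 × 247.2 = 997500 W = 997.5 kW
Ordering: 997.5 kW (case 4) > 357.1 kW (case 3) > 331.1 kW (case 2) > 328 kW (case 1)
Final answer: 4, 3, 2, 1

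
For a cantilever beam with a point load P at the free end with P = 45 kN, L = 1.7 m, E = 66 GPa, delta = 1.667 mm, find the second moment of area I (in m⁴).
Model: a cantilever beam with a point load P at the free end, so delta = (P·L^3) / (3·E·I).
Solve for I: I = (P·L^3) / (3·delta·E).
Convert to SI units:
  P = 45 kN = 45000 N
  E = 66 GPa = 6.6 × 10¹⁰ Pa
  delta = 1.667 mm = 0.001667 m
Substitute:
  I = (45000 × 1.7^3) / (3 × 0.001667 × (6.6 × 10¹⁰))
  I = 0.0006698 m⁴
Final answer: I = 0.0006698 m⁴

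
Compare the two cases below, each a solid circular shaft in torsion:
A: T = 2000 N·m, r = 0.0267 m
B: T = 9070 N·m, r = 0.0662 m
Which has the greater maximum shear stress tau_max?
Model: a solid circular shaft in torsion, so tau_max = (2·T) / (π·r^3) (SI units).
  A: tau_max = (2 × 2000) / (π × 0.0267^3) = 6.689 × 10⁷ Pa = 66.89 MPa
  B: tau_max = (2 × 9070) / (π × 0.0662^3) = 1.99 × 10⁷ Pa = 19.9 MPa
66.89 MPa > 19.9 MPa, so A is larger.
Final answer: A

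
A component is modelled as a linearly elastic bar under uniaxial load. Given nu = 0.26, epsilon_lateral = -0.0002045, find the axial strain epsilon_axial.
Model: a linearly elastic bar under uniaxial load, so epsilon_lateral = -nu·epsilon_axial.
Solve for epsilon_axial: epsilon_axial = -epsilon_lateral / nu.
Substitute:
  epsilon_axial = -(-0.0002045) / 0.26
  epsilon_axial = 0.0007865
Final answer: epsilon_axial = 0.0007865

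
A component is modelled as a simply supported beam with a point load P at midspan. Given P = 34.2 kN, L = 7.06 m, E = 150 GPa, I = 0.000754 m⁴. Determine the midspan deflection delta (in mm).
Model: a simply supported beam with a point load P at midspan, so delta = (P·L^3) / (48·E·I).
Convert to SI units:
  P = 34.2 kN = 34200 N
  E = 150 GPa = 1.5 × 10¹¹ Pa
Substitute:
  delta = (34200 × 7.06^3) / (48 × (1.5 × 10¹¹) × 0.000754)
  delta = 0.002217 m
Convert: delta = 0.002217 m = 2.217 mm
Final answer: delta = 2.217 mm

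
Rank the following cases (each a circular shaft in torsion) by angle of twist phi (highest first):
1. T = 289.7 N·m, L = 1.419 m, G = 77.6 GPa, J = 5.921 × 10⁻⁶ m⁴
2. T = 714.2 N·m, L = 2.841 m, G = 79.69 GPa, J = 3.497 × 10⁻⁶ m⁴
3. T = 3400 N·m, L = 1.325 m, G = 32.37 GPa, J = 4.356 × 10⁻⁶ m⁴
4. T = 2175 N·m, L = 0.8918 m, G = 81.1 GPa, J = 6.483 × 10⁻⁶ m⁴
Model: a circular shaft in torsion, so phi = (T·L) / (G·J) (SI units).
  Case 1: phi = (289.7 × 1.419) / ((7.76 × 10¹⁰) × (5.921 × 10⁻⁶)) = 0.0008947 rad = 0.05126°
  Case 2: phi = (714.2 × 2.841) / ((7.969 × 10¹⁰) × (3.497 × 10⁻⁶)) = 0.007281 rad = 0.4172°
  Case 3: phi = (3400 × 1.325) / ((3.237 × 10¹⁰) × (4.356 × 10⁻⁶)) = 0.03195 rad = 1.831°
  Case 4: phi = (2175 × 0.8918) / ((8.11 × 10¹⁰) × (6.483 × 10⁻⁶)) = 0.003689 rad = 0.2114°
Ordering: 1.831° (case 3) > 0.4172° (case 2) > 0.2114° (case 4) > 0.05126° (case 1)
Final answer: 3, 2, 4, 1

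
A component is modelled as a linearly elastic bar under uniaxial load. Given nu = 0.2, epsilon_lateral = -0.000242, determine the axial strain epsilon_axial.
Model: a linearly elastic bar under uniaxial load, so epsilon_lateral = -nu·epsilon_axial.
Solve for epsilon_axial: epsilon_axial = -epsilon_lateral / nu.
Substitute:
  epsilon_axial = -(-0.000242) / 0.2
  epsilon_axial = 0.00121
Final answer: epsilon_axial = 0.00121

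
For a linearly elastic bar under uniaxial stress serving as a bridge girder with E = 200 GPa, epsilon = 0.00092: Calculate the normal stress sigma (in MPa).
Model: a linearly elastic bar under uniaxial stress, so sigma = E·epsilon.
Convert to SI units:
  E = 200 GPa = 2 × 10¹¹ Pa
Substitute:
  sigma = (2 × 10¹¹) × 0.00092
  sigma = 1.84 × 10⁸ Pa
Convert: sigma = 1.84 × 10⁸ Pa = 184 MPa
Final answer: sigma = 184 MPa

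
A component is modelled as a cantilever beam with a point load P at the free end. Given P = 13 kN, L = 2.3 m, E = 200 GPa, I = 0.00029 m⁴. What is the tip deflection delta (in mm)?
Model: a cantilever beam with a point load P at the free end, so delta = (P·L^3) / (3·E·I).
Convert to SI units:
  P = 13 kN = 13000 N
  E = 200 GPa = 2 × 10¹¹ Pa
Substitute:
  delta = (13000 × 2.3^3) / (3 × (2 × 10¹¹) × 0.00029)
  delta = 0.000909 m
Convert: delta = 0.000909 m = 0.909 mm
Final answer: delta = 0.909 mm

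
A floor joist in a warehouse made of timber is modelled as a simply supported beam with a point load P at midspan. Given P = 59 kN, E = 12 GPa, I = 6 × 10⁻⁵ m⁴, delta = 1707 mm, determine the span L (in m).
Model: a simply supported beam with a point load P at midspan, so delta = (P·L^3) / (48·E·I).
Solve for L: L = ((48·delta·E·I) / P)^(1/3).
Convert to SI units:
  P = 59 kN = 59000 N
  E = 12 GPa = 1.2 × 10¹⁰ Pa
  delta = 1707 mm = 1.707 m
Substitute:
  L = ((48 × 1.707 × (1.2 × 10¹⁰) × (6 × 10⁻⁵)) / 59000)^(1/3)
  L = 10 m
Final answer: L = 10 m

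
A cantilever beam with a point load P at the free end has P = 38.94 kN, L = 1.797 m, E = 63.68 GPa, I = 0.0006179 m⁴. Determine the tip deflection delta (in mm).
Model: a cantilever beam with a point load P at the free end, so delta = (P·L^3) / (3·E·I).
Convert to SI units:
  P = 38.94 kN = 38940 N
  E = 63.68 GPa = 6.368 × 10¹⁰ Pa
Substitute:
  delta = (38940 × 1.797^3) / (3 × (6.368 × 10¹⁰) × 0.0006179)
  delta = 0.001914 m
Convert: delta = 0.001914 m = 1.914 mm
Final answer: delta = 1.914 mm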